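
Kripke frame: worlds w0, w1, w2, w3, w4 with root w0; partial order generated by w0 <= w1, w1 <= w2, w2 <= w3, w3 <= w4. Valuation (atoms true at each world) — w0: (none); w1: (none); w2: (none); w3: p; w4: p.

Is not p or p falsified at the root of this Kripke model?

w0 does not force not p or p: neither disjunct is forced at w0.
w0 does not force not p since w3 is accessible from w0 and w3 forces p.
So the root w0 does not force not p or p; the model is a countermodel.

Yes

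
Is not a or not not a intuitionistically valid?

This is the weak law of excluded middle, which is not intuitionistically valid.
A Kripke countermodel: worlds u0, u1, u2; order generated by u0 <= u1, u0 <= u2; atoms true at each world — u0:{}; u1:{a}; u2:{}.
u0 does not force not a or not not a: neither disjunct is forced at u0.
u0 does not force not a since u1 is accessible from u0 and u1 forces a.
So the root u0 does not force the formula.

No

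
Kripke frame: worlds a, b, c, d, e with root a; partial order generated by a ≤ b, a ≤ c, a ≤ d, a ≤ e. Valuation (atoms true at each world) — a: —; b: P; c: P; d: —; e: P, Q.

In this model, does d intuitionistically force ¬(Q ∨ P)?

Yes

d ⊩ ¬(Q ∨ P): no world accessible from d forces Q ∨ P.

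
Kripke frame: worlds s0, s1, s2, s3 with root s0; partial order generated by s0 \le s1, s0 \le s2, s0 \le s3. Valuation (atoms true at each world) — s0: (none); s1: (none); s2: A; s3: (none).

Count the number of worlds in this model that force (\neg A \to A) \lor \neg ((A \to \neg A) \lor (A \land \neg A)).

1

s0: does not force it — s0 \nVdash (\neg A \to A) \lor \neg ((A \to \neg A) \lor (A \land \neg A)): neither disjunct is forced at s0.
s1: does not force it.
s2: forces it.
s3: does not force it.
Worlds forcing the formula: {s2}.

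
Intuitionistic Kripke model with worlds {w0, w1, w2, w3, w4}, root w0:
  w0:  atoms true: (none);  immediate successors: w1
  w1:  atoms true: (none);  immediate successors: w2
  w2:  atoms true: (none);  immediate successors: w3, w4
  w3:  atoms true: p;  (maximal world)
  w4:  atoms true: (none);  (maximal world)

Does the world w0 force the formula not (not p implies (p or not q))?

w0 does not force not (not p implies (p or not q)) since w0 is accessible from w0 and w0 forces not p implies (p or not q).
w0 forces not p implies (p or not q): every world accessible from w0 that forces not p (namely w4) also forces p or not q.

No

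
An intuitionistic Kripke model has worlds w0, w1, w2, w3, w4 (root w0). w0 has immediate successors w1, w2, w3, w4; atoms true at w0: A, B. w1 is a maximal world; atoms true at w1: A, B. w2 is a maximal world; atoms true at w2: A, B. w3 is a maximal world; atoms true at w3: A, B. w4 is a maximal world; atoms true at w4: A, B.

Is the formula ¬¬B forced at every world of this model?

w0 ⊩ ¬¬B: no world accessible from w0 forces ¬B.
Since the root w0 forces ¬¬B and forcing is persistent (monotone upward), every world forces it.

Yes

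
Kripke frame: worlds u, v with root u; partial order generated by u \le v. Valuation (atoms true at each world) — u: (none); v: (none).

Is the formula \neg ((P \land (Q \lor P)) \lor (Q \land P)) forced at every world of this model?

u \Vdash \neg ((P \land (Q \lor P)) \lor (Q \land P)): no world accessible from u forces (P \land (Q \lor P)) \lor (Q \land P).
Since the root u forces \neg ((P \land (Q \lor P)) \lor (Q \land P)) and forcing is persistent (monotone upward), every world forces it.

Yes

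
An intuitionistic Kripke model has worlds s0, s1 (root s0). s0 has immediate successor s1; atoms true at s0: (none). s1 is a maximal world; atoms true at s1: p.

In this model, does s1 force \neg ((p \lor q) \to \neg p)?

s1 \Vdash \neg ((p \lor q) \to \neg p): no world accessible from s1 forces (p \lor q) \to \neg p.

Yes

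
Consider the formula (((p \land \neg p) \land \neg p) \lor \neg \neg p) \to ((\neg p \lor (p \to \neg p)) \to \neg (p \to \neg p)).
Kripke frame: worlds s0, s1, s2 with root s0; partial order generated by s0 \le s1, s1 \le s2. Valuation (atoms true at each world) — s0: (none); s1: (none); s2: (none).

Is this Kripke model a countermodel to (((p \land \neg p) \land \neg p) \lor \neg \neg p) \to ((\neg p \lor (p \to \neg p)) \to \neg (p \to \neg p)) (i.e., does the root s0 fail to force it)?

s0 \Vdash (((p \land \neg p) \land \neg p) \lor \neg \neg p) \to ((\neg p \lor (p \to \neg p)) \to \neg (p \to \neg p)) vacuously: no world accessible from s0 forces the antecedent ((p \land \neg p) \land \neg p) \lor \neg \neg p.
So the root s0 forces (((p \land \neg p) \land \neg p) \lor \neg \neg p) \to ((\neg p \lor (p \to \neg p)) \to \neg (p \to \neg p)); the model is not a countermodel.

No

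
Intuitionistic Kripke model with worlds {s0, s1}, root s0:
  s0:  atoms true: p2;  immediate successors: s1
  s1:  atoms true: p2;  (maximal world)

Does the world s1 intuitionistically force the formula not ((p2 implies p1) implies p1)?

s1 does not force not ((p2 implies p1) implies p1) since s1 is accessible from s1 and s1 forces (p2 implies p1) implies p1.
s1 forces (p2 implies p1) implies p1 vacuously: no world accessible from s1 forces the antecedent p2 implies p1.

No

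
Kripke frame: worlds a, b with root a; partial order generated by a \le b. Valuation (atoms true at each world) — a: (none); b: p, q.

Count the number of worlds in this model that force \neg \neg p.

a: forces it.
b: forces it.
Worlds forcing the formula: {a, b}.

2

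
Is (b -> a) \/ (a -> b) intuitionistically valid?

This is the Gödel–Dummett linearity axiom, which is not intuitionistically valid.
A Kripke countermodel: worlds w0, w1, w2; order generated by w0 <= w1, w0 <= w2; atoms true at each world — w0:{}; w1:{b}; w2:{a}.
w0 ||-/- (b -> a) \/ (a -> b): neither disjunct is forced at w0.
w0 ||-/- b -> a: at the accessible world w1, w1 ||- b but w1 ||-/- a.
w1 lacks atom a, so w1 ||-/- a.
So the root w0 does not force the formula.

No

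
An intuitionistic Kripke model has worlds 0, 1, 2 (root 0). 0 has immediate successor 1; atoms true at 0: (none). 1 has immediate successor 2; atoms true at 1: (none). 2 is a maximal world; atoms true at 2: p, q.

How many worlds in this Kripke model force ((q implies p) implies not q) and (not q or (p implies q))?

0: does not force it — 0 does not force ((q implies p) implies not q) and (not q or (p implies q)) since 0 fails (q implies p) implies not q.
1: does not force it — 1 does not force ((q implies p) implies not q) and (not q or (p implies q)) since 1 fails (q implies p) implies not q.
2: does not force it.
Worlds forcing the formula: { }.

0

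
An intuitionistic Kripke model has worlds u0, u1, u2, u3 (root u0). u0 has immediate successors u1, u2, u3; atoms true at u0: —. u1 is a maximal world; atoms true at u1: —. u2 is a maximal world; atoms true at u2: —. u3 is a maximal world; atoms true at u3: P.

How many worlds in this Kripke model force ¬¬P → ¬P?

2

u0: does not force it — u0 ⊮ ¬¬P → ¬P: at the accessible world u3, u3 ⊩ ¬¬P but u3 ⊮ ¬P.
u1: forces it.
u2: forces it.
u3: does not force it — u3 ⊮ ¬¬P → ¬P: already at u3 itself, u3 ⊩ ¬¬P but u3 ⊮ ¬P.
Worlds forcing the formula: {u1, u2}.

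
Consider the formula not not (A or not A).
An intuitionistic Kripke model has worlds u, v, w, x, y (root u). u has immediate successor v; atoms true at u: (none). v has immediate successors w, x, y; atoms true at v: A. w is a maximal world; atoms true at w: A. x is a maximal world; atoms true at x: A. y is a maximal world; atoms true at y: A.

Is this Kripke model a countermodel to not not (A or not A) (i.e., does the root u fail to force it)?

u forces not not (A or not A): no world accessible from u forces not (A or not A).
So the root u forces not not (A or not A); the model is not a countermodel.

No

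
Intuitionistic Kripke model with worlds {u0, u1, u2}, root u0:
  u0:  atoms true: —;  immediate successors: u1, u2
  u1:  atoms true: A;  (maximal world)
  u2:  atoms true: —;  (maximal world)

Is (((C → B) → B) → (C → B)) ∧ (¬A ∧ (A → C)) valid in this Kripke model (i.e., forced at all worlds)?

Not every world: u0 ⊮ (((C → B) → B) → (C → B)) ∧ (¬A ∧ (A → C)).
u0 ⊮ (((C → B) → B) → (C → B)) ∧ (¬A ∧ (A → C)) since u0 fails ¬A ∧ (A → C).

No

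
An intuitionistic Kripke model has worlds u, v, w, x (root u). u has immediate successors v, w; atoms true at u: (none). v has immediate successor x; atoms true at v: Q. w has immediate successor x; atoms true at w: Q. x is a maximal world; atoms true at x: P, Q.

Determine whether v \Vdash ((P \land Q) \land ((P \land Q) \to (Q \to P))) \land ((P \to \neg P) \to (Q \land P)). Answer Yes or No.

No

v \nVdash ((P \land Q) \land ((P \land Q) \to (Q \to P))) \land ((P \to \neg P) \to (Q \land P)) since v fails (P \land Q) \land ((P \land Q) \to (Q \to P)).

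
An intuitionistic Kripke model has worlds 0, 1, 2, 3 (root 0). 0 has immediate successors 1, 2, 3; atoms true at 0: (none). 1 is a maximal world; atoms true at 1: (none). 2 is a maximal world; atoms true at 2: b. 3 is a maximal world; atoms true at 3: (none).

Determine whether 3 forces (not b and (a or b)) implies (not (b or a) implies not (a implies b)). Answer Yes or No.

3 forces (not b and (a or b)) implies (not (b or a) implies not (a implies b)) vacuously: no world accessible from 3 forces the antecedent not b and (a or b).

Yes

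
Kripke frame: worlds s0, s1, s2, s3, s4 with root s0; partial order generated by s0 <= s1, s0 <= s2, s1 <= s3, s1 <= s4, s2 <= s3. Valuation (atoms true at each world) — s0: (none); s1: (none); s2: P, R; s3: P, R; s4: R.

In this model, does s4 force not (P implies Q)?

No

s4 does not force not (P implies Q) since s4 is accessible from s4 and s4 forces P implies Q.
s4 forces P implies Q vacuously: no world accessible from s4 forces the antecedent P.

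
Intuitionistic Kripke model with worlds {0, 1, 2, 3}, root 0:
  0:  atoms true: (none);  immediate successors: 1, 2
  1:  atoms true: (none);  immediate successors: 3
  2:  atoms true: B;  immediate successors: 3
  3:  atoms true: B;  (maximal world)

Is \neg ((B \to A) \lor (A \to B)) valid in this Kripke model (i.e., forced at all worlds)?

Not every world: 0 \nVdash \neg ((B \to A) \lor (A \to B)).
0 \nVdash \neg ((B \to A) \lor (A \to B)) since 0 is accessible from 0 and 0 \Vdash (B \to A) \lor (A \to B).
0 \Vdash (B \to A) \lor (A \to B) via the disjunct A \to B.

No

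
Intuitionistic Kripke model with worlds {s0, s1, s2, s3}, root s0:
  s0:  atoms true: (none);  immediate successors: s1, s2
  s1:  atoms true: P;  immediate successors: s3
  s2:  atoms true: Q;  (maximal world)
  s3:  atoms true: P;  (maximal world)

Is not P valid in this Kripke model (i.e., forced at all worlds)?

Not every world: s0 does not force not P.
s0 does not force not P since s1 is accessible from s0 and s1 forces P.

No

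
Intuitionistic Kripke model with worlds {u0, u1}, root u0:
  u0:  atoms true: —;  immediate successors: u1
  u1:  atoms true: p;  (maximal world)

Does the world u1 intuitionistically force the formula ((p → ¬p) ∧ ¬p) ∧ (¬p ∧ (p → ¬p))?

No

u1 ⊮ ((p → ¬p) ∧ ¬p) ∧ (¬p ∧ (p → ¬p)) since u1 fails (p → ¬p) ∧ ¬p.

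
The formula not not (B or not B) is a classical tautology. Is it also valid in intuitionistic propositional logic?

Yes

This is the double negation of excluded middle, which is intuitionistically derivable.
Assuming not (B or not B): from B we'd get B or not B, so not B; but then B or not B again — contradiction. Hence not not (B or not B).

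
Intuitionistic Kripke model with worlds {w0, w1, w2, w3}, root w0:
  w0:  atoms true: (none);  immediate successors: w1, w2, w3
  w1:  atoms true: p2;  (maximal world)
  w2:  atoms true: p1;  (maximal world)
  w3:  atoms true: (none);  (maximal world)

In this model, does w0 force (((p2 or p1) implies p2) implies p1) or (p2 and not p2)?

w0 does not force (((p2 or p1) implies p2) implies p1) or (p2 and not p2): neither disjunct is forced at w0.
w0 does not force ((p2 or p1) implies p2) implies p1: at the accessible world w1, w1 forces (p2 or p1) implies p2 but w1 does not force p1.
w1 lacks atom p1, so w1 does not force p1.

No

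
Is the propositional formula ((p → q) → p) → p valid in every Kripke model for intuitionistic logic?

No

This is Peirce's law, which is not intuitionistically valid.
A Kripke countermodel: worlds s0, s1; order generated by s0 ≤ s1; atoms true at each world — s0:{}; s1:{p}.
s0 ⊮ ((p → q) → p) → p: already at s0 itself, s0 ⊩ (p → q) → p but s0 ⊮ p.
s0 lacks atom p, so s0 ⊮ p.
So the root s0 does not force the formula.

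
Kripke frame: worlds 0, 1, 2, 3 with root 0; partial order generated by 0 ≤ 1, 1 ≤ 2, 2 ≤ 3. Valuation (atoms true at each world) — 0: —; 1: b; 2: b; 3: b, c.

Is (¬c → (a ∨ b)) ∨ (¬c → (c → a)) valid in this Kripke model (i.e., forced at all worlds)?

Yes

0 ⊩ (¬c → (a ∨ b)) ∨ (¬c → (c → a)) via the disjunct ¬c → (a ∨ b).
Since the root 0 forces (¬c → (a ∨ b)) ∨ (¬c → (c → a)) and forcing is persistent (monotone upward), every world forces it.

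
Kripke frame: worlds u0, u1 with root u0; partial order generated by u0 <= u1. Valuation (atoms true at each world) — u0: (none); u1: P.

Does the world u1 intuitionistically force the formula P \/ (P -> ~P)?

u1 ||- P \/ (P -> ~P) via the disjunct P.

Yes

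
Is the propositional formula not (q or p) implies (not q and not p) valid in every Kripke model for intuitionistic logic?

Yes

This is a constructively valid De Morgan direction (negated disjunction to conjunction of negations), which is intuitionistically derivable.
From not (q or p): if q held then q or p would, contradiction — so not q; similarly not p.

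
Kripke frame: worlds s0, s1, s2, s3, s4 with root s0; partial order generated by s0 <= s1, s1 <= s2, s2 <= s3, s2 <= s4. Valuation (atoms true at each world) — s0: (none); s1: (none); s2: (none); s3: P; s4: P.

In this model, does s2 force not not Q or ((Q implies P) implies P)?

No

s2 does not force not not Q or ((Q implies P) implies P): neither disjunct is forced at s2.
s2 does not force not not Q since s2 is accessible from s2 and s2 forces not Q.
s2 forces not Q: no world accessible from s2 forces Q.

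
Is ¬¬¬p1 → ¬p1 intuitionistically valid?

This is triple-negation reduction, which is intuitionistically derivable.
Assume ¬¬¬p1 and suppose p1. Then ¬¬p1 (double-negation introduction), contradicting ¬¬¬p1. So ¬p1.

Yes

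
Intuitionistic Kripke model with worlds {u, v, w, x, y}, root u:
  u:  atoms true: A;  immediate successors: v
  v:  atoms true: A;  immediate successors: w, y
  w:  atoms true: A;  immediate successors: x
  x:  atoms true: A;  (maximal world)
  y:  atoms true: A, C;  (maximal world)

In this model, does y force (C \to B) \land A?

y \nVdash (C \to B) \land A since y fails C \to B.

No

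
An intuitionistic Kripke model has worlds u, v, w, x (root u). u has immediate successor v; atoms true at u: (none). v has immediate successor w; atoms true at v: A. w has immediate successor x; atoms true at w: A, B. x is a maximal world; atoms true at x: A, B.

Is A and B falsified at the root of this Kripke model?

Yes

u does not force A and B since u fails A.
So the root u does not force A and B; the model is a countermodel.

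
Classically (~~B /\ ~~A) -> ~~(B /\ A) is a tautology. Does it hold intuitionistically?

Yes

This is the distribution of double negation over conjunction, which is intuitionistically derivable.
Assume ~~B, ~~A, and ~(B /\ A). From B we'd get ~A (since B /\ A is refuted), contradicting ~~A; so ~B, contradicting ~~B.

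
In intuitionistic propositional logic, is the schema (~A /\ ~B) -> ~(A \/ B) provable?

This is a constructively valid De Morgan direction (conjunction of negations to negated disjunction), which is intuitionistically derivable.
If both ~A and ~B hold at a world, no accessible world forces A or forces B, so none forces A \/ B.

Yes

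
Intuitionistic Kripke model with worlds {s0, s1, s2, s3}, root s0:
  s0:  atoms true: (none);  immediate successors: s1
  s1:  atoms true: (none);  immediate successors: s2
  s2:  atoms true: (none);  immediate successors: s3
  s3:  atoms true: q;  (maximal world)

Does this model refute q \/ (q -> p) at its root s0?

Yes

s0 ||-/- q \/ (q -> p): neither disjunct is forced at s0.
s0 lacks atom q, so s0 ||-/- q.
So the root s0 does not force q \/ (q -> p); the model is a countermodel.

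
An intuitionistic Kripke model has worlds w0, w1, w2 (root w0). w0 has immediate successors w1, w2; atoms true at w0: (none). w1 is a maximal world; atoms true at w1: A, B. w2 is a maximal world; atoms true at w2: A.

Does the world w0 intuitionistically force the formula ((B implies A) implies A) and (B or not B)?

No

w0 does not force ((B implies A) implies A) and (B or not B) since w0 fails (B implies A) implies A.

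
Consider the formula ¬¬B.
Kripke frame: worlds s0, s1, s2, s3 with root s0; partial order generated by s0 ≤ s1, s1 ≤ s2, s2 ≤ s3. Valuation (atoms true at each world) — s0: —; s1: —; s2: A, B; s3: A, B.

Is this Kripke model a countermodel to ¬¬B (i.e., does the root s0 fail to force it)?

No

s0 ⊩ ¬¬B: no world accessible from s0 forces ¬B.
So the root s0 forces ¬¬B; the model is not a countermodel.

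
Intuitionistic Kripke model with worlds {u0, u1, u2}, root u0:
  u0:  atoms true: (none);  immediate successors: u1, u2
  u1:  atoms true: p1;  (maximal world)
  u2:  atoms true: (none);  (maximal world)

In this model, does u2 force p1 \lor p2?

No

u2 \nVdash p1 \lor p2: neither disjunct is forced at u2.
u2 lacks atom p1, so u2 \nVdash p1.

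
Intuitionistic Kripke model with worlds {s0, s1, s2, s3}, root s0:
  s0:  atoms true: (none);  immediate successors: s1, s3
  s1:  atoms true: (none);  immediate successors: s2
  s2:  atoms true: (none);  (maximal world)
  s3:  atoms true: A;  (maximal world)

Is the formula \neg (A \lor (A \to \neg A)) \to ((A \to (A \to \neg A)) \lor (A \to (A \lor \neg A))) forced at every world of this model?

Yes

s0 \Vdash \neg (A \lor (A \to \neg A)) \to ((A \to (A \to \neg A)) \lor (A \to (A \lor \neg A))) vacuously: no world accessible from s0 forces the antecedent \neg (A \lor (A \to \neg A)).
Since the root s0 forces \neg (A \lor (A \to \neg A)) \to ((A \to (A \to \neg A)) \lor (A \to (A \lor \neg A))) and forcing is persistent (monotone upward), every world forces it.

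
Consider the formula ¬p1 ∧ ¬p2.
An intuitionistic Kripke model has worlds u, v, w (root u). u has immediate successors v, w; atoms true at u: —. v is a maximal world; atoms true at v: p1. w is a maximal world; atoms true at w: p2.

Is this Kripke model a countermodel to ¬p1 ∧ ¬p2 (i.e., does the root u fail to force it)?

u ⊮ ¬p1 ∧ ¬p2 since u fails ¬p1.
So the root u does not force ¬p1 ∧ ¬p2; the model is a countermodel.

Yes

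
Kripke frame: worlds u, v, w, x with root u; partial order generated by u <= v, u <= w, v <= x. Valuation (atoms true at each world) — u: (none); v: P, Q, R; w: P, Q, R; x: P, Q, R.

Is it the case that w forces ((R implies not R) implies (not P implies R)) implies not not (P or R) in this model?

w forces ((R implies not R) implies (not P implies R)) implies not not (P or R): every world accessible from w that forces (R implies not R) implies (not P implies R) (namely w) also forces not not (P or R).

Yes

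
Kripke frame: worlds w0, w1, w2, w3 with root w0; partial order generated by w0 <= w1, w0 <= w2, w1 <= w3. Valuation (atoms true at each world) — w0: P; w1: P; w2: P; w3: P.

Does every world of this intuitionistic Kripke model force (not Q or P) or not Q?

w0 forces (not Q or P) or not Q via the disjunct not Q or P.
Since the root w0 forces (not Q or P) or not Q and forcing is persistent (monotone upward), every world forces it.

Yes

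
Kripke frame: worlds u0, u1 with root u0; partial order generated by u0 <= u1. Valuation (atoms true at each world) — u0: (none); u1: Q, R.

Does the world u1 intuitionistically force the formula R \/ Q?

Yes

u1 ||- R \/ Q via the disjunct R.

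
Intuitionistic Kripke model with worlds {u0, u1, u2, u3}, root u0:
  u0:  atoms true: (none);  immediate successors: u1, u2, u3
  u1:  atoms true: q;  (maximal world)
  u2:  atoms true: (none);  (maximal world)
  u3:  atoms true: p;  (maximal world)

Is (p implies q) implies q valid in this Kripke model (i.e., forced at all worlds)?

Not every world: u0 does not force (p implies q) implies q.
u0 does not force (p implies q) implies q: at the accessible world u2, u2 forces p implies q but u2 does not force q.
u2 lacks atom q, so u2 does not force q.

No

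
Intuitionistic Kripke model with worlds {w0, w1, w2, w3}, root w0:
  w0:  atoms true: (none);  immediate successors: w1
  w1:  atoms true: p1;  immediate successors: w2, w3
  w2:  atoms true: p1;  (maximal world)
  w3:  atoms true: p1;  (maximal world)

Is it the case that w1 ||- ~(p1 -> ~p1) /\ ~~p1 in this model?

Yes

w1 ||- ~(p1 -> ~p1) /\ ~~p1 since w1 forces both conjuncts.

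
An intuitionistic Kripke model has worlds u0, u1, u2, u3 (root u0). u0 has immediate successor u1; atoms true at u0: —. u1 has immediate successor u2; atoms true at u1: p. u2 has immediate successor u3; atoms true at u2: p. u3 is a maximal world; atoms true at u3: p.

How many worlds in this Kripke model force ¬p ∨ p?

u0: does not force it — u0 ⊮ ¬p ∨ p: neither disjunct is forced at u0.
u1: forces it.
u2: forces it.
u3: forces it.
Worlds forcing the formula: {u1, u2, u3}.

3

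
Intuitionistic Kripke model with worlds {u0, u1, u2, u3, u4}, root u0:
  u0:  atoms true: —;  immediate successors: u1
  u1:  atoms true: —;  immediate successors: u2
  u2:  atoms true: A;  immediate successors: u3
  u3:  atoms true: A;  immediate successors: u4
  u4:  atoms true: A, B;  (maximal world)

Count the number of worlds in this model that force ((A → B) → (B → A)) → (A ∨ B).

u0: does not force it — u0 ⊮ ((A → B) → (B → A)) → (A ∨ B): already at u0 itself, u0 ⊩ (A → B) → (B → A) but u0 ⊮ A ∨ B.
u1: does not force it — u1 ⊮ ((A → B) → (B → A)) → (A ∨ B): already at u1 itself, u1 ⊩ (A → B) → (B → A) but u1 ⊮ A ∨ B.
u2: forces it.
u3: forces it.
u4: forces it.
Worlds forcing the formula: {u2, u3, u4}.

3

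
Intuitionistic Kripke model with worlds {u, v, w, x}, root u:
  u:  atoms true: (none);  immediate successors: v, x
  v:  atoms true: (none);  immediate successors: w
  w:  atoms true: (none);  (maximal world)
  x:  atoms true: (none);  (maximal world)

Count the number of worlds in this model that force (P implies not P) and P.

0

u: does not force it — u does not force (P implies not P) and P since u fails P.
v: does not force it.
w: does not force it.
x: does not force it.
Worlds forcing the formula: { }.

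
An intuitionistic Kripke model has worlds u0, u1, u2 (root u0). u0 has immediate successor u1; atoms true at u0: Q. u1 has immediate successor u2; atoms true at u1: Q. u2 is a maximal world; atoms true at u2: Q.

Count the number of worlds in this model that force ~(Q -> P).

u0: forces it.
u1: forces it.
u2: forces it.
Worlds forcing the formula: {u0, u1, u2}.

3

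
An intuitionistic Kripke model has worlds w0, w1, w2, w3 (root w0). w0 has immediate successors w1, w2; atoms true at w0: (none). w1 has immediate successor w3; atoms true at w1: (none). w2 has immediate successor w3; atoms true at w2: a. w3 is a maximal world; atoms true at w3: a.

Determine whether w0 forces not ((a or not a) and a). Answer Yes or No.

w0 does not force not ((a or not a) and a) since w2 is accessible from w0 and w2 forces (a or not a) and a.
w2 forces (a or not a) and a since w2 forces both conjuncts.

No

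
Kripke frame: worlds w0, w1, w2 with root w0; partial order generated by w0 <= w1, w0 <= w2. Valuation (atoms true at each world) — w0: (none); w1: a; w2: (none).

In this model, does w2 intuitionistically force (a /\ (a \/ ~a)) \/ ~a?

Yes

w2 ||- (a /\ (a \/ ~a)) \/ ~a via the disjunct ~a.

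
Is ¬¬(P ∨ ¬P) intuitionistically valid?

Yes

This is the double negation of excluded middle, which is intuitionistically derivable.
Assuming ¬(P ∨ ¬P): from P we'd get P ∨ ¬P, so ¬P; but then P ∨ ¬P again — contradiction. Hence ¬¬(P ∨ ¬P).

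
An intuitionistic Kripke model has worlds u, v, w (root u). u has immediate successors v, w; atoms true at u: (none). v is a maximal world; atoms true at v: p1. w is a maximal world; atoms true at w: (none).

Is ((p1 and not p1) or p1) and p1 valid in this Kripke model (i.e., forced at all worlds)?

Not every world: u does not force ((p1 and not p1) or p1) and p1.
u does not force ((p1 and not p1) or p1) and p1 since u fails (p1 and not p1) or p1.

No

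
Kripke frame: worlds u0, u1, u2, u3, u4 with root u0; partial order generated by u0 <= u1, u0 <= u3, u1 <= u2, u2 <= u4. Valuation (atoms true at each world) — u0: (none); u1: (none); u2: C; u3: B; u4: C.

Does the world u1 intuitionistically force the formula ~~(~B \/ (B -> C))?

u1 ||- ~~(~B \/ (B -> C)): no world accessible from u1 forces ~(~B \/ (B -> C)).

Yes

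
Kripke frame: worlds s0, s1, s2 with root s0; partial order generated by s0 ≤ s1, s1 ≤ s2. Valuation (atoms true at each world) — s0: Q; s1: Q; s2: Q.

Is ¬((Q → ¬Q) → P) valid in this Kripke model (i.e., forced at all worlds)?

Not every world: s0 ⊮ ¬((Q → ¬Q) → P).
s0 ⊮ ¬((Q → ¬Q) → P) since s0 is accessible from s0 and s0 ⊩ (Q → ¬Q) → P.
s0 ⊩ (Q → ¬Q) → P vacuously: no world accessible from s0 forces the antecedent Q → ¬Q.

No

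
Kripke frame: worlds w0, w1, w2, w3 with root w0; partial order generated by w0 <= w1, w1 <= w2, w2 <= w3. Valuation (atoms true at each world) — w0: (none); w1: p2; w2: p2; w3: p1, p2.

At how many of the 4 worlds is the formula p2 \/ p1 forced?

w0: does not force it — w0 ||-/- p2 \/ p1: neither disjunct is forced at w0.
w1: forces it.
w2: forces it.
w3: forces it.
Worlds forcing the formula: {w1, w2, w3}.

3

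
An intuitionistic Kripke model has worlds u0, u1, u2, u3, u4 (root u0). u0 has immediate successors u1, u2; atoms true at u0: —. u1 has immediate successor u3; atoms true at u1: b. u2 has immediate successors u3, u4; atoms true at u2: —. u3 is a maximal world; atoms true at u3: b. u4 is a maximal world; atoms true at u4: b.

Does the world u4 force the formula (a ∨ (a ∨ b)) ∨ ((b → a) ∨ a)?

Yes

u4 ⊩ (a ∨ (a ∨ b)) ∨ ((b → a) ∨ a) via the disjunct a ∨ (a ∨ b).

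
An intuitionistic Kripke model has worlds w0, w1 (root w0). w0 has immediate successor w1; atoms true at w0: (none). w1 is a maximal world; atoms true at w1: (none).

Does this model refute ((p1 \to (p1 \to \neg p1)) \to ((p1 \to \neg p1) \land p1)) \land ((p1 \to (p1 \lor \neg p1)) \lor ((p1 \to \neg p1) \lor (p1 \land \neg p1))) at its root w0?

Yes

w0 \nVdash ((p1 \to (p1 \to \neg p1)) \to ((p1 \to \neg p1) \land p1)) \land ((p1 \to (p1 \lor \neg p1)) \lor ((p1 \to \neg p1) \lor (p1 \land \neg p1))) since w0 fails (p1 \to (p1 \to \neg p1)) \to ((p1 \to \neg p1) \land p1).
So the root w0 does not force ((p1 \to (p1 \to \neg p1)) \to ((p1 \to \neg p1) \land p1)) \land ((p1 \to (p1 \lor \neg p1)) \lor ((p1 \to \neg p1) \lor (p1 \land \neg p1))); the model is a countermodel.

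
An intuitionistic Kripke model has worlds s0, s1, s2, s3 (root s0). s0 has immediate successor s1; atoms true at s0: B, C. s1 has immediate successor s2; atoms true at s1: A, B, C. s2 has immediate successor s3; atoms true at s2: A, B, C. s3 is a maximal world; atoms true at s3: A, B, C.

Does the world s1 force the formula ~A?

s1 ||-/- ~A since s1 is accessible from s1 and s1 ||- A.

No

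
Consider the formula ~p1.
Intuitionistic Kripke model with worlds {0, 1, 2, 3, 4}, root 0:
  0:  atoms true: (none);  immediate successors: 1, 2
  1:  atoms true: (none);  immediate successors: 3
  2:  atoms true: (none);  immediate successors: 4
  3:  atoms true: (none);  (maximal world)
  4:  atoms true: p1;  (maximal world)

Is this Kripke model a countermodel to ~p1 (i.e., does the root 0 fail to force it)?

0 ||-/- ~p1 since 4 is accessible from 0 and 4 ||- p1.
So the root 0 does not force ~p1; the model is a countermodel.

Yes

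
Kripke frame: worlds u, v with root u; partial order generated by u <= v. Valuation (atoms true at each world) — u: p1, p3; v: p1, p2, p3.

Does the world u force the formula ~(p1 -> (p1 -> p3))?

No

u ||-/- ~(p1 -> (p1 -> p3)) since u is accessible from u and u ||- p1 -> (p1 -> p3).
u ||- p1 -> (p1 -> p3): every world accessible from u that forces p1 (namely u, v) also forces p1 -> p3.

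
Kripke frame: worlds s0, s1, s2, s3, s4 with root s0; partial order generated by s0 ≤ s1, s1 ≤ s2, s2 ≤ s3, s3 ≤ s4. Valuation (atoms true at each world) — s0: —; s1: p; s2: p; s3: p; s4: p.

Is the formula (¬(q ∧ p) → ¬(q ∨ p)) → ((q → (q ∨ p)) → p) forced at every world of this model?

Yes

s0 ⊩ (¬(q ∧ p) → ¬(q ∨ p)) → ((q → (q ∨ p)) → p) vacuously: no world accessible from s0 forces the antecedent ¬(q ∧ p) → ¬(q ∨ p).
Since the root s0 forces (¬(q ∧ p) → ¬(q ∨ p)) → ((q → (q ∨ p)) → p) and forcing is persistent (monotone upward), every world forces it.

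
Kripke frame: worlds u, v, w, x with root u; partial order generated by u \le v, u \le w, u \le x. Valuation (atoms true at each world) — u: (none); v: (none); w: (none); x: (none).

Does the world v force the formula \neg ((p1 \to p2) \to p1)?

Yes

v \Vdash \neg ((p1 \to p2) \to p1): no world accessible from v forces (p1 \to p2) \to p1.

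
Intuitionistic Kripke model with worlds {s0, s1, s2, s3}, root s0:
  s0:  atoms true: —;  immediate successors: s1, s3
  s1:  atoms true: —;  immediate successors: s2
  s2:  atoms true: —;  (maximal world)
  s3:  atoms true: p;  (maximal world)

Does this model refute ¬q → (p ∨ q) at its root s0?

s0 ⊮ ¬q → (p ∨ q): already at s0 itself, s0 ⊩ ¬q but s0 ⊮ p ∨ q.
s0 ⊮ p ∨ q: neither disjunct is forced at s0.
s0 lacks atom p, so s0 ⊮ p.
So the root s0 does not force ¬q → (p ∨ q); the model is a countermodel.

Yes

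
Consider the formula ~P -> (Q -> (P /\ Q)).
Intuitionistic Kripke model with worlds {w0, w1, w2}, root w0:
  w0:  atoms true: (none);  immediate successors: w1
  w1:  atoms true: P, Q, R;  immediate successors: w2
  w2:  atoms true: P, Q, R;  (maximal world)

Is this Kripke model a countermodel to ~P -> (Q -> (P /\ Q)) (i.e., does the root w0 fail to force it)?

No

w0 ||- ~P -> (Q -> (P /\ Q)) vacuously: no world accessible from w0 forces the antecedent ~P.
So the root w0 forces ~P -> (Q -> (P /\ Q)); the model is not a countermodel.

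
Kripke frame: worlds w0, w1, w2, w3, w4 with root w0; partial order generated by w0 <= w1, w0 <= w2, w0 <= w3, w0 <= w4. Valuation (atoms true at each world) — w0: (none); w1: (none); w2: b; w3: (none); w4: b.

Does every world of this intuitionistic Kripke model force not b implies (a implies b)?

Yes

w0 forces not b implies (a implies b): every world accessible from w0 that forces not b (namely w1, w3) also forces a implies b.
Since the root w0 forces not b implies (a implies b) and forcing is persistent (monotone upward), every world forces it.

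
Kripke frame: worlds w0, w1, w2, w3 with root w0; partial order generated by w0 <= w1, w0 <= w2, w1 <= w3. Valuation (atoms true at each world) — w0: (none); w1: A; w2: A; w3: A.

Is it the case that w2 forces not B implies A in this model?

w2 forces not B implies A: every world accessible from w2 that forces not B (namely w2) also forces A.

Yes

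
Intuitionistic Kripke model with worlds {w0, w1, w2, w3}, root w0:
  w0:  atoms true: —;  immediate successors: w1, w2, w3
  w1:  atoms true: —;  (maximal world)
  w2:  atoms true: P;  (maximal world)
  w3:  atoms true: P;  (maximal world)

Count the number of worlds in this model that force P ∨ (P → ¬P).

w0: does not force it — w0 ⊮ P ∨ (P → ¬P): neither disjunct is forced at w0.
w1: forces it.
w2: forces it.
w3: forces it.
Worlds forcing the formula: {w1, w2, w3}.

3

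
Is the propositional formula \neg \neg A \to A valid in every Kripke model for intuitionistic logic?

No

This is double-negation elimination, which is not intuitionistically valid.
A Kripke countermodel: worlds 0, 1; order generated by 0 \le 1; atoms true at each world — 0:{}; 1:{A}.
0 \nVdash \neg \neg A \to A: already at 0 itself, 0 \Vdash \neg \neg A but 0 \nVdash A.
0 lacks atom A, so 0 \nVdash A.
So the root 0 does not force the formula.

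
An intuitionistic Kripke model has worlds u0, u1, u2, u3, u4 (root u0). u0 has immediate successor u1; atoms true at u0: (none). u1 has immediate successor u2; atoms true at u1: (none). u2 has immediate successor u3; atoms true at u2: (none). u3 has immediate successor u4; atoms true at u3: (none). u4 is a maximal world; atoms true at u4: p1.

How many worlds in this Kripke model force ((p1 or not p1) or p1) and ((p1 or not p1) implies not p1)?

0

u0: does not force it — u0 does not force ((p1 or not p1) or p1) and ((p1 or not p1) implies not p1) since u0 fails (p1 or not p1) or p1.
u1: does not force it — u1 does not force ((p1 or not p1) or p1) and ((p1 or not p1) implies not p1) since u1 fails (p1 or not p1) or p1.
u2: does not force it — u2 does not force ((p1 or not p1) or p1) and ((p1 or not p1) implies not p1) since u2 fails (p1 or not p1) or p1.
u3: does not force it.
u4: does not force it.
Worlds forcing the formula: { }.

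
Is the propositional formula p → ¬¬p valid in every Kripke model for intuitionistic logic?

This is double-negation introduction, which is intuitionistically derivable.
If a world forces p then every accessible world forces p (persistence), so none forces ¬p; hence ¬¬p.

Yes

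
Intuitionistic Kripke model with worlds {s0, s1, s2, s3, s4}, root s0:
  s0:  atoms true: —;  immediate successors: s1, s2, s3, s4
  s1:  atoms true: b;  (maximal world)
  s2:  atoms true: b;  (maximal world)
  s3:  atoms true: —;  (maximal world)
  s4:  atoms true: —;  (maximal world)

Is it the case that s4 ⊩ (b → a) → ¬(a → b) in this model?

s4 ⊮ (b → a) → ¬(a → b): already at s4 itself, s4 ⊩ b → a but s4 ⊮ ¬(a → b).
s4 ⊮ ¬(a → b) since s4 is accessible from s4 and s4 ⊩ a → b.
s4 ⊩ a → b vacuously: no world accessible from s4 forces the antecedent a.

No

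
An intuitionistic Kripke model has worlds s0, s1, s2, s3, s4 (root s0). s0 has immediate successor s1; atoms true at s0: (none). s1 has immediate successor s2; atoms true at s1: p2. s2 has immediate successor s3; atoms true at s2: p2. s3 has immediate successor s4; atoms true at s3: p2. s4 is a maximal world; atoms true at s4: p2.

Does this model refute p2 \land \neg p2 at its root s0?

s0 \nVdash p2 \land \neg p2 since s0 fails p2.
So the root s0 does not force p2 \land \neg p2; the model is a countermodel.

Yes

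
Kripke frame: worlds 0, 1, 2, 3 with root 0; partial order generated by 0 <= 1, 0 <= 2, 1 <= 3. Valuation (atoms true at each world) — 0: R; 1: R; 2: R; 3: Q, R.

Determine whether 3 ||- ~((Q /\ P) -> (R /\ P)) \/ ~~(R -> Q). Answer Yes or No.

Yes

3 ||- ~((Q /\ P) -> (R /\ P)) \/ ~~(R -> Q) via the disjunct ~~(R -> Q).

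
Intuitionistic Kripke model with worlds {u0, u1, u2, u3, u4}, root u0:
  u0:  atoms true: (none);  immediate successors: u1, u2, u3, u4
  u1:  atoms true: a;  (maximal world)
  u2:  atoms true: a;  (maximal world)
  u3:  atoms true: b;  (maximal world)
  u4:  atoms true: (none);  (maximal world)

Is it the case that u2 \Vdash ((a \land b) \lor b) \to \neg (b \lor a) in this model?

Yes

u2 \Vdash ((a \land b) \lor b) \to \neg (b \lor a) vacuously: no world accessible from u2 forces the antecedent (a \land b) \lor b.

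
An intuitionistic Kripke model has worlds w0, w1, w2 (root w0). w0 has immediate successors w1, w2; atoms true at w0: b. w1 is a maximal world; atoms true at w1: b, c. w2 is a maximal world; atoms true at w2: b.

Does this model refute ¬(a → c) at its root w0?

Yes

w0 ⊮ ¬(a → c) since w0 is accessible from w0 and w0 ⊩ a → c.
w0 ⊩ a → c vacuously: no world accessible from w0 forces the antecedent a.
So the root w0 does not force ¬(a → c); the model is a countermodel.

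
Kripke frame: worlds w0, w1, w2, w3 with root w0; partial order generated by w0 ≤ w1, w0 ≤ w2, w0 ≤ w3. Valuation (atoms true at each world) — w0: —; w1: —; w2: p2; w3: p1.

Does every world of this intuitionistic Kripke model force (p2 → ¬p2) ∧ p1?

No

Not every world: w0 ⊮ (p2 → ¬p2) ∧ p1.
w0 ⊮ (p2 → ¬p2) ∧ p1 since w0 fails p2 → ¬p2.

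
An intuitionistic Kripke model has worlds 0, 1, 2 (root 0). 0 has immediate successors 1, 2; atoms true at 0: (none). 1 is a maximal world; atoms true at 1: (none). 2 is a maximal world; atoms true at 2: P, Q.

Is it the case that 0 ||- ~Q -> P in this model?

0 ||-/- ~Q -> P: at the accessible world 1, 1 ||- ~Q but 1 ||-/- P.
1 lacks atom P, so 1 ||-/- P.

No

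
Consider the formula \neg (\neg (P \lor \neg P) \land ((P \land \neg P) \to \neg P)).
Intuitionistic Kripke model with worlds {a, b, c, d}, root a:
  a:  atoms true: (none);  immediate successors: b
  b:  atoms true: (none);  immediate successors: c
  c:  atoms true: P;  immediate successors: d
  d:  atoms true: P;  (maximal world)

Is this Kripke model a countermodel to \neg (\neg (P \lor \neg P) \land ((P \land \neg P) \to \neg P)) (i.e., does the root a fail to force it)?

a \Vdash \neg (\neg (P \lor \neg P) \land ((P \land \neg P) \to \neg P)): no world accessible from a forces \neg (P \lor \neg P) \land ((P \land \neg P) \to \neg P).
So the root a forces \neg (\neg (P \lor \neg P) \land ((P \land \neg P) \to \neg P)); the model is not a countermodel.

No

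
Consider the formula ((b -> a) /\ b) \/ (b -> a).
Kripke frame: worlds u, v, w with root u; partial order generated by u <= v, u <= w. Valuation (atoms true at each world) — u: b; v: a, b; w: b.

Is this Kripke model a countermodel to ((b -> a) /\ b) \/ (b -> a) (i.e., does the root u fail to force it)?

Yes

u ||-/- ((b -> a) /\ b) \/ (b -> a): neither disjunct is forced at u.
u ||-/- (b -> a) /\ b since u fails b -> a.
So the root u does not force ((b -> a) /\ b) \/ (b -> a); the model is a countermodel.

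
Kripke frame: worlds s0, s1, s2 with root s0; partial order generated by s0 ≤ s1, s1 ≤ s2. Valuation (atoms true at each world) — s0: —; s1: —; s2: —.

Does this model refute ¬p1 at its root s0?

s0 ⊩ ¬p1: no world accessible from s0 forces p1.
So the root s0 forces ¬p1; the model is not a countermodel.

No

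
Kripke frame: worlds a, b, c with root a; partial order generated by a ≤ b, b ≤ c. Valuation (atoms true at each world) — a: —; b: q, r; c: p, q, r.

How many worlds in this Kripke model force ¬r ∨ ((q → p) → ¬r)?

0

a: does not force it — a ⊮ ¬r ∨ ((q → p) → ¬r): neither disjunct is forced at a.
b: does not force it — b ⊮ ¬r ∨ ((q → p) → ¬r): neither disjunct is forced at b.
c: does not force it — c ⊮ ¬r ∨ ((q → p) → ¬r): neither disjunct is forced at c.
Worlds forcing the formula: { }.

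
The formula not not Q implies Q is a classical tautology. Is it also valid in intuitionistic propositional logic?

This is double-negation elimination, which is not intuitionistically valid.
A Kripke countermodel: worlds u, v; order generated by u <= v; atoms true at each world — u:{}; v:{Q}.
u does not force not not Q implies Q: already at u itself, u forces not not Q but u does not force Q.
u lacks atom Q, so u does not force Q.
So the root u does not force the formula.

No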